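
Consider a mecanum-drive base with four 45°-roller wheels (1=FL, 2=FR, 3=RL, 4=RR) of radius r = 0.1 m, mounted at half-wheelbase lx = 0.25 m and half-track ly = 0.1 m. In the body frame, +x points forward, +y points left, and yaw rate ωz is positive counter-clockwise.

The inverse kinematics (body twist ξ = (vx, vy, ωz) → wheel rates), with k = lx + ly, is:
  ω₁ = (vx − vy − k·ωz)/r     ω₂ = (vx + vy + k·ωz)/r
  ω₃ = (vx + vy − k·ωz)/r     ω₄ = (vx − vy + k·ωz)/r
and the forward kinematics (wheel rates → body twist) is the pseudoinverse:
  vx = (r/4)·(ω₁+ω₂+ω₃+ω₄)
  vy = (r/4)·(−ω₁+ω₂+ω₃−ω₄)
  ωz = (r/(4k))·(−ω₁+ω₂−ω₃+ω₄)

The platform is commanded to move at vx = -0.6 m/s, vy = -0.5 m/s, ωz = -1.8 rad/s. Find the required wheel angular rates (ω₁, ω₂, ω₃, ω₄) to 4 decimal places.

k = lx + ly = 0.25 + 0.1 = 0.3500;  k·ωz = 0.3500·-1.8 = -0.6300
ω₁ (FL) = (vx − vy − k·ωz)/r = 0.5300/0.1 = 5.3000
ω₂ (FR) = (vx + vy + k·ωz)/r = -1.7300/0.1 = -17.3000
ω₃ (RL) = (vx + vy − k·ωz)/r = -0.4700/0.1 = -4.7000
ω₄ (RR) = (vx − vy + k·ωz)/r = -0.7300/0.1 = -7.3000

(5.3000, -17.3000, -4.7000, -7.3000)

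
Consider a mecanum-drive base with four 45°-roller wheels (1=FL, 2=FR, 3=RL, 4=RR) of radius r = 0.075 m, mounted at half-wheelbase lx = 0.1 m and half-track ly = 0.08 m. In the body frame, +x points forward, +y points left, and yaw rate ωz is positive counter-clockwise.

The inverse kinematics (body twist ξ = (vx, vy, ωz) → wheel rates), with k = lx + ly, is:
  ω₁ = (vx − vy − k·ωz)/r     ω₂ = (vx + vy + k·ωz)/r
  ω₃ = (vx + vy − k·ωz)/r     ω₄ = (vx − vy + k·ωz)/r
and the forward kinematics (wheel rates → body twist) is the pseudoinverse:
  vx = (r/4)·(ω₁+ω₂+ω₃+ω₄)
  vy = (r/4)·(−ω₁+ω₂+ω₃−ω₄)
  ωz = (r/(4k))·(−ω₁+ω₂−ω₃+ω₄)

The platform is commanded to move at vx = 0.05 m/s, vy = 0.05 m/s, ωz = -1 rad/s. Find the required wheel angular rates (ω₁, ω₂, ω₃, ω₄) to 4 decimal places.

k = lx + ly = 0.1 + 0.08 = 0.1800;  k·ωz = 0.1800·-1 = -0.1800
ω₁ (FL) = (vx − vy − k·ωz)/r = 0.1800/0.075 = 2.4000
ω₂ (FR) = (vx + vy + k·ωz)/r = -0.0800/0.075 = -1.0667
ω₃ (RL) = (vx + vy − k·ωz)/r = 0.2800/0.075 = 3.7333
ω₄ (RR) = (vx − vy + k·ωz)/r = -0.1800/0.075 = -2.4000

(2.4000, -1.0667, 3.7333, -2.4000)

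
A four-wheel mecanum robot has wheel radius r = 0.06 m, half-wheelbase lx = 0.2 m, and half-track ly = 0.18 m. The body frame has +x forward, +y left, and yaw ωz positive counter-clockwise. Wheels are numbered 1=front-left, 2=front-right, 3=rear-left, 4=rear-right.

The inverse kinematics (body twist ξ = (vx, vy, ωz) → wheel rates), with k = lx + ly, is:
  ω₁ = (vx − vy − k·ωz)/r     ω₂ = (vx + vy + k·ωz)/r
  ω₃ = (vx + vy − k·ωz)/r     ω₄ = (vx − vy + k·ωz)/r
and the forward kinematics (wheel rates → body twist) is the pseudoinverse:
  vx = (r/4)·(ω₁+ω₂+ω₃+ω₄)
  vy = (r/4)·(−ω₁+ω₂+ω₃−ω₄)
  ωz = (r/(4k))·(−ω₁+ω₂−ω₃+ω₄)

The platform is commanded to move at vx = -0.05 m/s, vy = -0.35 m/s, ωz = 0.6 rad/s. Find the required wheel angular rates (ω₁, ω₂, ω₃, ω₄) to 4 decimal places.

(1.2000, -2.8667, -10.4667, 8.8000)

k = lx + ly = 0.2 + 0.18 = 0.3800;  k·ωz = 0.3800·0.6 = 0.2280
ω₁ (FL) = (vx − vy − k·ωz)/r = 0.0720/0.06 = 1.2000
ω₂ (FR) = (vx + vy + k·ωz)/r = -0.1720/0.06 = -2.8667
ω₃ (RL) = (vx + vy − k·ωz)/r = -0.6280/0.06 = -10.4667
ω₄ (RR) = (vx − vy + k·ωz)/r = 0.5280/0.06 = 8.8000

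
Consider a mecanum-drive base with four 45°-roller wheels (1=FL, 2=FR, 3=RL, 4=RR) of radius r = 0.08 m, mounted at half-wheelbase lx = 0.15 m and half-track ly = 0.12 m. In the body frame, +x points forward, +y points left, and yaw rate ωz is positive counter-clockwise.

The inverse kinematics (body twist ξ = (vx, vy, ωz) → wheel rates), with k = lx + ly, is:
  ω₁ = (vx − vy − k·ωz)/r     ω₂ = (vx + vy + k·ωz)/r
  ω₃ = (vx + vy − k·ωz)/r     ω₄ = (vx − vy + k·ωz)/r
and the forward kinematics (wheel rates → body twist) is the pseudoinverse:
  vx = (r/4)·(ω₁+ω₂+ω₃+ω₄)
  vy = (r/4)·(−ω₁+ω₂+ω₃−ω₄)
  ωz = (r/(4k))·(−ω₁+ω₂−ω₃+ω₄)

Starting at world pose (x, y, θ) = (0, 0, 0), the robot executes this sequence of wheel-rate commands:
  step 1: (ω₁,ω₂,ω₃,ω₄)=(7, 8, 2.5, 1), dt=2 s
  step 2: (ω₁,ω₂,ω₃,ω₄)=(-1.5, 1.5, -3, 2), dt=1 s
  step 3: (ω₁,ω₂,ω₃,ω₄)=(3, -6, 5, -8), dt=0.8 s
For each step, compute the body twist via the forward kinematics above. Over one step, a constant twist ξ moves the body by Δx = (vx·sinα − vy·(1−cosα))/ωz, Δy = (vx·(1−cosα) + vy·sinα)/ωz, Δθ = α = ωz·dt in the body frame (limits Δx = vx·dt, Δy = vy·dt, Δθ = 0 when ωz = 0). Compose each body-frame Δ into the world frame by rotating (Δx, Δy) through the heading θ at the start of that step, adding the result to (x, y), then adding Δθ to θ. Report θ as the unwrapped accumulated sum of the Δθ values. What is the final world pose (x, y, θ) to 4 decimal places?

(0.6519, 0.1006, -0.7852)

step 1: ξ=(vx,vy,ωz)=(0.3700, 0.0500, -0.0370), dt=2.0 → body Δ=(0.7430, 0.0725, -0.0741) → world pose (0.7430, 0.0725, -0.0741)
step 2: ξ=(vx,vy,ωz)=(-0.0200, -0.0400, 0.5926), dt=1.0 → body Δ=(-0.0073, -0.0435, 0.5926) → world pose (0.7325, 0.0297, 0.5185)
step 3: ξ=(vx,vy,ωz)=(-0.1200, 0.0800, -1.6296), dt=0.8 → body Δ=(-0.0349, 0.1016, -1.3037) → world pose (0.6519, 0.1006, -0.7852)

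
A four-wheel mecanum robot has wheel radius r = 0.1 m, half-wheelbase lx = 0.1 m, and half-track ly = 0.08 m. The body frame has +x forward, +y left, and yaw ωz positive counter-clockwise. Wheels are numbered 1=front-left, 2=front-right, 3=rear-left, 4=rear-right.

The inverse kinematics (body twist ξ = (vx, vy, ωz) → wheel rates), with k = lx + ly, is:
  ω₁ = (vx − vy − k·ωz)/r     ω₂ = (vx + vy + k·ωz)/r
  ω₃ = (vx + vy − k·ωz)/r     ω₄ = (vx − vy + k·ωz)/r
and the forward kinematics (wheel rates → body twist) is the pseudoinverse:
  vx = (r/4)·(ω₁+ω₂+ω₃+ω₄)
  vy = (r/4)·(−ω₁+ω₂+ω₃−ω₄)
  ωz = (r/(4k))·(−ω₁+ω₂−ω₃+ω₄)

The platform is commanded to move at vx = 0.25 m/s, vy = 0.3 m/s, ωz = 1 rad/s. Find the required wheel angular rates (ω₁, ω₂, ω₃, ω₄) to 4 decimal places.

k = lx + ly = 0.1 + 0.08 = 0.1800;  k·ωz = 0.1800·1 = 0.1800
ω₁ (FL) = (vx − vy − k·ωz)/r = -0.2300/0.1 = -2.3000
ω₂ (FR) = (vx + vy + k·ωz)/r = 0.7300/0.1 = 7.3000
ω₃ (RL) = (vx + vy − k·ωz)/r = 0.3700/0.1 = 3.7000
ω₄ (RR) = (vx − vy + k·ωz)/r = 0.1300/0.1 = 1.3000

(-2.3000, 7.3000, 3.7000, 1.3000)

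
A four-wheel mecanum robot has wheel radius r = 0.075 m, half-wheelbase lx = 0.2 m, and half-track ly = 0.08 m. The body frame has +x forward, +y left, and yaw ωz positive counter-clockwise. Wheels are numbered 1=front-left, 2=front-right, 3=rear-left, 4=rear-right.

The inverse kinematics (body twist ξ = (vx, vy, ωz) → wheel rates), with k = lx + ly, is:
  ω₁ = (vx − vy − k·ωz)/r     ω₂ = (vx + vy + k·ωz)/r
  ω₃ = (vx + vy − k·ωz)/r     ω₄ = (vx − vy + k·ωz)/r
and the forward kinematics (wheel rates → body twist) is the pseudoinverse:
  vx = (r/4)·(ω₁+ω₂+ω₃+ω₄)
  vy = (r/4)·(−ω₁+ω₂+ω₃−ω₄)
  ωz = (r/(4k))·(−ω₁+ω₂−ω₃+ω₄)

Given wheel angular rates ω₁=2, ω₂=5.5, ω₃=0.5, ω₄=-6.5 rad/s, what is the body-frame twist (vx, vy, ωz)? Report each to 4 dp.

k = lx + ly = 0.2 + 0.08 = 0.2800
ω₁+ω₂+ω₃+ω₄ = 1.5000  →  vx = (0.075/4)·1.5000 = 0.0281
−ω₁+ω₂+ω₃−ω₄ = 10.5000  →  vy = (0.075/4)·10.5000 = 0.1969
−ω₁+ω₂−ω₃+ω₄ = -3.5000  →  ωz = (0.075/1.1200)·-3.5000 = -0.2344

(0.0281, 0.1969, -0.2344)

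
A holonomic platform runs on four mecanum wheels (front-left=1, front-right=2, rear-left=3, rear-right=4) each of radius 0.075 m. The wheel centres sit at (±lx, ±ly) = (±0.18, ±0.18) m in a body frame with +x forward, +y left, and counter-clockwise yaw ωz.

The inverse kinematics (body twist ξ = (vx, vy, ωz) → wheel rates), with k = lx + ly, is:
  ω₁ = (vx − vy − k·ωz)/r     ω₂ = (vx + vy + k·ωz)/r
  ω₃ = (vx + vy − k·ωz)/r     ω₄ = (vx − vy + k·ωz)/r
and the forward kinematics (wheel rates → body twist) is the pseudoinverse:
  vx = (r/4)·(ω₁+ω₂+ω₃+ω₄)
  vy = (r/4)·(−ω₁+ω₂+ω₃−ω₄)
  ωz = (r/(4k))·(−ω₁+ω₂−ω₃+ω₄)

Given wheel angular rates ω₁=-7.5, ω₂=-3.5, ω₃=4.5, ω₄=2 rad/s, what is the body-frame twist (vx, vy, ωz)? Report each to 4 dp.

(-0.0844, 0.1219, 0.0781)

k = lx + ly = 0.18 + 0.18 = 0.3600
ω₁+ω₂+ω₃+ω₄ = -4.5000  →  vx = (0.075/4)·-4.5000 = -0.0844
−ω₁+ω₂+ω₃−ω₄ = 6.5000  →  vy = (0.075/4)·6.5000 = 0.1219
−ω₁+ω₂−ω₃+ω₄ = 1.5000  →  ωz = (0.075/1.4400)·1.5000 = 0.0781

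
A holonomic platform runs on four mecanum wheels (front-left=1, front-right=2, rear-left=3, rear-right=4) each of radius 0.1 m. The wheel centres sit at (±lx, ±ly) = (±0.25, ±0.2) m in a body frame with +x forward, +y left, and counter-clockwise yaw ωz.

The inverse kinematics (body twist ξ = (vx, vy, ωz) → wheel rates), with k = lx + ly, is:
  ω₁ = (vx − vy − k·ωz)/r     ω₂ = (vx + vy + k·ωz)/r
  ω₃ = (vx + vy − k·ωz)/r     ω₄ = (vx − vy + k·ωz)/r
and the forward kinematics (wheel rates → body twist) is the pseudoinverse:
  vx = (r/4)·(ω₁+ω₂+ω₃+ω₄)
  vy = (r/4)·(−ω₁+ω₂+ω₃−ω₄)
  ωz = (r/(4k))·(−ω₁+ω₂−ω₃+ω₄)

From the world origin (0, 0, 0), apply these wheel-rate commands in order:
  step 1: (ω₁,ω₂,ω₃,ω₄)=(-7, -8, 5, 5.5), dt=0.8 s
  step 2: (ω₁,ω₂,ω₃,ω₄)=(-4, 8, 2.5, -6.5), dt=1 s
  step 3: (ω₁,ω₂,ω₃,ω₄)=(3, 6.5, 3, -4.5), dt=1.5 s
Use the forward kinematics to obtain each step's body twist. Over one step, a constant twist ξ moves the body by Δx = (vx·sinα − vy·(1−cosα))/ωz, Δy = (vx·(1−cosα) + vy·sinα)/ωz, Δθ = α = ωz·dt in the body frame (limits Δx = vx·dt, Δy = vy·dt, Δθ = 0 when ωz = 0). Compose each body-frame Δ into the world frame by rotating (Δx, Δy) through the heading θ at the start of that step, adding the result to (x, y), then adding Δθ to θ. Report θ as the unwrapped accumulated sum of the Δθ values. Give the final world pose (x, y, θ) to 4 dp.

(0.1853, 0.8983, -0.1889)

step 1: ξ=(vx,vy,ωz)=(-0.1125, -0.0375, -0.0278), dt=0.8 → body Δ=(-0.0903, -0.0290, -0.0222) → world pose (-0.0903, -0.0290, -0.0222)
step 2: ξ=(vx,vy,ωz)=(0.0000, 0.5250, 0.1667), dt=1.0 → body Δ=(-0.0436, 0.5226, 0.1667) → world pose (-0.1224, 0.4944, 0.1444)
step 3: ξ=(vx,vy,ωz)=(0.2000, 0.2750, -0.2222), dt=1.5 → body Δ=(0.3626, 0.3554, -0.3333) → world pose (0.1853, 0.8983, -0.1889)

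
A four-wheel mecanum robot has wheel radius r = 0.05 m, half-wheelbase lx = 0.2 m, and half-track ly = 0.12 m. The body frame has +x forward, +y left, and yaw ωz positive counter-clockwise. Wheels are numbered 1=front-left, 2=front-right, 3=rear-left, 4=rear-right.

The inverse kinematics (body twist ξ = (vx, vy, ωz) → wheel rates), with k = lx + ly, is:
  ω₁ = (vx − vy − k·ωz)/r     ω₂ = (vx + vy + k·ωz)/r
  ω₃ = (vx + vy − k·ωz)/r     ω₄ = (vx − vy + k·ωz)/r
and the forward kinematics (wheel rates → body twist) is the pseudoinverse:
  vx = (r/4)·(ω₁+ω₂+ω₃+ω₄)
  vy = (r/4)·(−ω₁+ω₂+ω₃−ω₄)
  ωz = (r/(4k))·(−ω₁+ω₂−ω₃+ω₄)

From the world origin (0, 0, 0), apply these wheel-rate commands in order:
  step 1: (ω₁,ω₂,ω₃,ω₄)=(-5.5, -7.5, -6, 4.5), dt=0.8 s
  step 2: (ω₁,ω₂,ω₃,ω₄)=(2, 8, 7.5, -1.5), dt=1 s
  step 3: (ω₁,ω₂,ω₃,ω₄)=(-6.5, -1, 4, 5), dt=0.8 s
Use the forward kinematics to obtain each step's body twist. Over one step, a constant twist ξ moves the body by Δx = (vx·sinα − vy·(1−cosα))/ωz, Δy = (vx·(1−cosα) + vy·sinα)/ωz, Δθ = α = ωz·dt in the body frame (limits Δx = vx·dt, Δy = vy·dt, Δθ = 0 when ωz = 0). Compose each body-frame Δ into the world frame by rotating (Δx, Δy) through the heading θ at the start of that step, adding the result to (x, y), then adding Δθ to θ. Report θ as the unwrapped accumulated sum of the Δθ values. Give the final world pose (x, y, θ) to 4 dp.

(0.0337, 0.1290, 0.3516)

step 1: ξ=(vx,vy,ωz)=(-0.1813, -0.1562, 0.3320), dt=0.8 → body Δ=(-0.1268, -0.1427, 0.2656) → world pose (-0.1268, -0.1427, 0.2656)
step 2: ξ=(vx,vy,ωz)=(0.2000, 0.1875, -0.1172), dt=1.0 → body Δ=(0.2105, 0.1754, -0.1172) → world pose (0.0303, 0.0818, 0.1484)
step 3: ξ=(vx,vy,ωz)=(0.0187, 0.0563, 0.2539), dt=0.8 → body Δ=(0.0103, 0.0462, 0.2031) → world pose (0.0337, 0.1290, 0.3516)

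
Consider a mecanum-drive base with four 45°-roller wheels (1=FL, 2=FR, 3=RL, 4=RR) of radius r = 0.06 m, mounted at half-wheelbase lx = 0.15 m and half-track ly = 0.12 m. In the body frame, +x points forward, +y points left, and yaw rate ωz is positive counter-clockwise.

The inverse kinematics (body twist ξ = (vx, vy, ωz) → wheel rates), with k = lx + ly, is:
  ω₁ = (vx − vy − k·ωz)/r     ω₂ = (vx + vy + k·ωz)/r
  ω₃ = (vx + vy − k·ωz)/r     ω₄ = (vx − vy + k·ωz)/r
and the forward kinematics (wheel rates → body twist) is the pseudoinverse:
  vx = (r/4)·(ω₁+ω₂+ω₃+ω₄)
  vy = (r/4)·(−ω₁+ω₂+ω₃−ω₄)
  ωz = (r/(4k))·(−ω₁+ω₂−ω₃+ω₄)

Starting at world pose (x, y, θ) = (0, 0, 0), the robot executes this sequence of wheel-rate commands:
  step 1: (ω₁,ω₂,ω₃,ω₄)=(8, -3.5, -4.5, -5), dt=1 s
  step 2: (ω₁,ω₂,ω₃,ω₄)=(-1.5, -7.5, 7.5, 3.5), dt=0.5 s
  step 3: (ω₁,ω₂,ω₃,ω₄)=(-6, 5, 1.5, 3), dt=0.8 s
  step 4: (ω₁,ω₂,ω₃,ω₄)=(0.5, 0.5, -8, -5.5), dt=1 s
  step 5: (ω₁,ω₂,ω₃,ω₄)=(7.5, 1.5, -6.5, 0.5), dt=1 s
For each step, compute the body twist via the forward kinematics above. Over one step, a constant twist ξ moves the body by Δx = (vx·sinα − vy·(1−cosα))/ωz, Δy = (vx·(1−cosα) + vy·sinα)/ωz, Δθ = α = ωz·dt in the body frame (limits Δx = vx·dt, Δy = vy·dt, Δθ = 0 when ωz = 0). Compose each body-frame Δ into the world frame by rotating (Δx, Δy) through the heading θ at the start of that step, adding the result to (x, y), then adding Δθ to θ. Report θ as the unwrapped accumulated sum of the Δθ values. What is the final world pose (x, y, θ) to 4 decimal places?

(-0.2095, -0.2641, -0.1944)

step 1: ξ=(vx,vy,ωz)=(-0.0750, -0.1650, -0.6667), dt=1.0 → body Δ=(-0.1226, -0.1290, -0.6667) → world pose (-0.1226, -0.1290, -0.6667)
step 2: ξ=(vx,vy,ωz)=(0.0300, -0.0300, -0.5556), dt=0.5 → body Δ=(0.0127, -0.0169, -0.2778) → world pose (-0.1230, -0.1501, -0.9444)
step 3: ξ=(vx,vy,ωz)=(0.0525, 0.1425, 0.6944), dt=0.8 → body Δ=(0.0090, 0.1196, 0.5556) → world pose (-0.0208, -0.0873, -0.3889)
step 4: ξ=(vx,vy,ωz)=(-0.1875, -0.0375, 0.1389), dt=1.0 → body Δ=(-0.1843, -0.0504, 0.1389) → world pose (-0.2104, -0.0640, -0.2500)
step 5: ξ=(vx,vy,ωz)=(0.0450, -0.1950, 0.0556), dt=1.0 → body Δ=(0.0504, -0.1937, 0.0556) → world pose (-0.2095, -0.2641, -0.1944)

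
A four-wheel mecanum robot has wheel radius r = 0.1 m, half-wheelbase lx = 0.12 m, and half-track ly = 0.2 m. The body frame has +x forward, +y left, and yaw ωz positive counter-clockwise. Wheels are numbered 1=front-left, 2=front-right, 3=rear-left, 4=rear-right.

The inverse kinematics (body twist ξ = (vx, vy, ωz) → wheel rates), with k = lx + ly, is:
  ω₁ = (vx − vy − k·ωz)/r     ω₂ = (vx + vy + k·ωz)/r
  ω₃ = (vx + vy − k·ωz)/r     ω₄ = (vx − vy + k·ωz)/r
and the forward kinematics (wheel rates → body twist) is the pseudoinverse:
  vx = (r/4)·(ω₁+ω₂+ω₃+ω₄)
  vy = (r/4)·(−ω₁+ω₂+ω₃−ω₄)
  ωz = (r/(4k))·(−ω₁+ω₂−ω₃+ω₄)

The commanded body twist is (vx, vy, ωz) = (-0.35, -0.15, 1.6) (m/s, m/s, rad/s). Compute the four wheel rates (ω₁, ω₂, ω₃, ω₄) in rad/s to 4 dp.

(-7.1200, 0.1200, -10.1200, 3.1200)

k = lx + ly = 0.12 + 0.2 = 0.3200;  k·ωz = 0.3200·1.6 = 0.5120
ω₁ (FL) = (vx − vy − k·ωz)/r = -0.7120/0.1 = -7.1200
ω₂ (FR) = (vx + vy + k·ωz)/r = 0.0120/0.1 = 0.1200
ω₃ (RL) = (vx + vy − k·ωz)/r = -1.0120/0.1 = -10.1200
ω₄ (RR) = (vx − vy + k·ωz)/r = 0.3120/0.1 = 3.1200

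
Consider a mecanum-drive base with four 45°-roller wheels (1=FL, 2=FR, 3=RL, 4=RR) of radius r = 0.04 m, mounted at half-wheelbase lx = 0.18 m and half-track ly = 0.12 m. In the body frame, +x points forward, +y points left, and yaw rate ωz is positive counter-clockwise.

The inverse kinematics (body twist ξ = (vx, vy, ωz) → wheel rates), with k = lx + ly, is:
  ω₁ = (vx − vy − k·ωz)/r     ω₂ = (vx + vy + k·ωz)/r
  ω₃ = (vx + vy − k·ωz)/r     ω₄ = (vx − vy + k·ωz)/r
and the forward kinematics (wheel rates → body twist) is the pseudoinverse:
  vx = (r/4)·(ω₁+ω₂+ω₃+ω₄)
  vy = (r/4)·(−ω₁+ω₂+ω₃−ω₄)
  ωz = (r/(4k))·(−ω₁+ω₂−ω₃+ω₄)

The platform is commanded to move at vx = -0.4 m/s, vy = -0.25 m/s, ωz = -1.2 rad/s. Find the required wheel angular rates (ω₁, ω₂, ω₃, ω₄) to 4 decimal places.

(5.2500, -25.2500, -7.2500, -12.7500)

k = lx + ly = 0.18 + 0.12 = 0.3000;  k·ωz = 0.3000·-1.2 = -0.3600
ω₁ (FL) = (vx − vy − k·ωz)/r = 0.2100/0.04 = 5.2500
ω₂ (FR) = (vx + vy + k·ωz)/r = -1.0100/0.04 = -25.2500
ω₃ (RL) = (vx + vy − k·ωz)/r = -0.2900/0.04 = -7.2500
ω₄ (RR) = (vx − vy + k·ωz)/r = -0.5100/0.04 = -12.7500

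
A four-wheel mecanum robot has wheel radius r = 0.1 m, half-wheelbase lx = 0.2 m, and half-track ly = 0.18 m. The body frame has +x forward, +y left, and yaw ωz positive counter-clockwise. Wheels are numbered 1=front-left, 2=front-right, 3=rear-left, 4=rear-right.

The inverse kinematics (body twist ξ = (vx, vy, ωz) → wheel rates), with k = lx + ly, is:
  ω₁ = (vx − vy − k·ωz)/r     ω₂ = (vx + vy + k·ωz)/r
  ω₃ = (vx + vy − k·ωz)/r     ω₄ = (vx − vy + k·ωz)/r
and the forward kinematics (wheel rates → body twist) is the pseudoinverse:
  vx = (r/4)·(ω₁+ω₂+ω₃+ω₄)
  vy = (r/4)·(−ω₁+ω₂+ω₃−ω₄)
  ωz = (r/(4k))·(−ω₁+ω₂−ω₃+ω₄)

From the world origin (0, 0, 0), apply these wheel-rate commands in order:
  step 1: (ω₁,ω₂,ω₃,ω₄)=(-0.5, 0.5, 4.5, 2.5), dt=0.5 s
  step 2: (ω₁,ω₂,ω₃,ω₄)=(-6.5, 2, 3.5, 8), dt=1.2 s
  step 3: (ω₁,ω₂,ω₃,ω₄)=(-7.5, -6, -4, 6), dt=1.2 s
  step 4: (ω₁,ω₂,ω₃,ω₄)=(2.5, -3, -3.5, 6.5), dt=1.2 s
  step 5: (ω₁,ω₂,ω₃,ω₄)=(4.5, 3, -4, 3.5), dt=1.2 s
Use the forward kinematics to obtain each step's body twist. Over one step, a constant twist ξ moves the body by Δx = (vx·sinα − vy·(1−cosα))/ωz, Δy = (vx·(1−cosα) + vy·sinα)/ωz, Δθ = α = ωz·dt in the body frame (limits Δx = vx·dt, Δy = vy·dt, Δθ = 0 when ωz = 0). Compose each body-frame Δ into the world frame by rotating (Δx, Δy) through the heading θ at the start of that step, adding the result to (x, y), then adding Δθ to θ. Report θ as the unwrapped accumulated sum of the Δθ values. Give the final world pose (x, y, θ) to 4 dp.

(0.7801, 0.4987, 2.7303)

step 1: ξ=(vx,vy,ωz)=(0.1750, 0.0750, -0.0658), dt=0.5 → body Δ=(0.0881, 0.0361, -0.0329) → world pose (0.0881, 0.0361, -0.0329)
step 2: ξ=(vx,vy,ωz)=(0.1750, 0.1000, 0.8553), dt=1.2 → body Δ=(0.1187, 0.1986, 1.0263) → world pose (0.2132, 0.2307, 0.9934)
step 3: ξ=(vx,vy,ωz)=(-0.2875, -0.2125, 0.7566), dt=1.2 → body Δ=(-0.1915, -0.3675, 0.9079) → world pose (0.4167, -0.1304, 1.9013)
step 4: ξ=(vx,vy,ωz)=(0.0625, -0.3875, 0.2961), dt=1.2 → body Δ=(0.1552, -0.4421, 0.3553) → world pose (0.7845, 0.1599, 2.2566)
step 5: ξ=(vx,vy,ωz)=(0.1750, -0.2250, 0.3947), dt=1.2 → body Δ=(0.2650, -0.2112, 0.4737) → world pose (0.7801, 0.4987, 2.7303)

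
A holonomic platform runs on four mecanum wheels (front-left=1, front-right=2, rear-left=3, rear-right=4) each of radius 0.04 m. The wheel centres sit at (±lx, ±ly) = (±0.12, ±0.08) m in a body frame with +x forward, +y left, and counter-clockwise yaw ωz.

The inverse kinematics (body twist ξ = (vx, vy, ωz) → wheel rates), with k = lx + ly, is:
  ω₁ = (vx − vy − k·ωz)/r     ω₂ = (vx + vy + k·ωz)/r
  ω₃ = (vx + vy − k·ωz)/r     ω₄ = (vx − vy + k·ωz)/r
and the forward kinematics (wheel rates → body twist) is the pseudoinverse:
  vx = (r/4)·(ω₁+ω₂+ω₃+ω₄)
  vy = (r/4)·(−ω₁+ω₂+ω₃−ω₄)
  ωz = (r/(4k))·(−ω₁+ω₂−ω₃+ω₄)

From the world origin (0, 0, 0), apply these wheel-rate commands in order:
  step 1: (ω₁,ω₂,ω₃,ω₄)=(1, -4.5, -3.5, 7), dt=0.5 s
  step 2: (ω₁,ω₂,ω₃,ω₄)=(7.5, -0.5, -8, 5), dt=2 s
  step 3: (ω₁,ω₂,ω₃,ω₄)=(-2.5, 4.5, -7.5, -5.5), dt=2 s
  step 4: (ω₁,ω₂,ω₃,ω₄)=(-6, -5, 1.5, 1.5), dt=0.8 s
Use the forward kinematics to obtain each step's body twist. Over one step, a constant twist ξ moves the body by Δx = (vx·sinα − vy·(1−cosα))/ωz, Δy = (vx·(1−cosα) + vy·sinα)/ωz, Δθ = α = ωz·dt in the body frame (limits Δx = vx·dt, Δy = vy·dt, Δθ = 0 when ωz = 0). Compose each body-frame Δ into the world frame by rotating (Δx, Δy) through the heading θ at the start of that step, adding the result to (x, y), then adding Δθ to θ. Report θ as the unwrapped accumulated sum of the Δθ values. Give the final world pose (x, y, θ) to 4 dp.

step 1: ξ=(vx,vy,ωz)=(0.0000, -0.1600, 0.2500), dt=0.5 → body Δ=(0.0050, -0.0798, 0.1250) → world pose (0.0050, -0.0798, 0.1250)
step 2: ξ=(vx,vy,ωz)=(0.0400, -0.2100, 0.2500), dt=2.0 → body Δ=(0.1795, -0.3831, 0.5000) → world pose (0.2309, -0.4375, 0.6250)
step 3: ξ=(vx,vy,ωz)=(-0.1100, 0.0500, 0.4500), dt=2.0 → body Δ=(-0.2335, -0.0055, 0.9000) → world pose (0.0447, -0.5786, 1.5250)
step 4: ξ=(vx,vy,ωz)=(-0.0800, 0.0100, 0.0500), dt=0.8 → body Δ=(-0.0641, 0.0067, 0.0400) → world pose (0.0351, -0.6424, 1.5650)

(0.0351, -0.6424, 1.5650)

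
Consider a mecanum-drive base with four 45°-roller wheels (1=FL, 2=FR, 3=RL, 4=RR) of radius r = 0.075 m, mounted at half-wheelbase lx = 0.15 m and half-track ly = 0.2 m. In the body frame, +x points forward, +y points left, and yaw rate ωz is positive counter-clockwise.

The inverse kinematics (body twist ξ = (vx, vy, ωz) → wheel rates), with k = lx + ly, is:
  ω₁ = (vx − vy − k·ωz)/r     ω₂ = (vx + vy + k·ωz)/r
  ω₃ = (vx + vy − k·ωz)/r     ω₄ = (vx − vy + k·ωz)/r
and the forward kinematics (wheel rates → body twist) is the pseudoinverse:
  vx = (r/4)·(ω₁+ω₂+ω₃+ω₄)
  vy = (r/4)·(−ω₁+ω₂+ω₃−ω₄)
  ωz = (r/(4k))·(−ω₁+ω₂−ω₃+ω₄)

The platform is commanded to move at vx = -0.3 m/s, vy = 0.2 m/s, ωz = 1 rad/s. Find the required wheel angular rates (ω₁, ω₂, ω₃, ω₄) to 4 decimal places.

k = lx + ly = 0.15 + 0.2 = 0.3500;  k·ωz = 0.3500·1 = 0.3500
ω₁ (FL) = (vx − vy − k·ωz)/r = -0.8500/0.075 = -11.3333
ω₂ (FR) = (vx + vy + k·ωz)/r = 0.2500/0.075 = 3.3333
ω₃ (RL) = (vx + vy − k·ωz)/r = -0.4500/0.075 = -6.0000
ω₄ (RR) = (vx − vy + k·ωz)/r = -0.1500/0.075 = -2.0000

(-11.3333, 3.3333, -6.0000, -2.0000)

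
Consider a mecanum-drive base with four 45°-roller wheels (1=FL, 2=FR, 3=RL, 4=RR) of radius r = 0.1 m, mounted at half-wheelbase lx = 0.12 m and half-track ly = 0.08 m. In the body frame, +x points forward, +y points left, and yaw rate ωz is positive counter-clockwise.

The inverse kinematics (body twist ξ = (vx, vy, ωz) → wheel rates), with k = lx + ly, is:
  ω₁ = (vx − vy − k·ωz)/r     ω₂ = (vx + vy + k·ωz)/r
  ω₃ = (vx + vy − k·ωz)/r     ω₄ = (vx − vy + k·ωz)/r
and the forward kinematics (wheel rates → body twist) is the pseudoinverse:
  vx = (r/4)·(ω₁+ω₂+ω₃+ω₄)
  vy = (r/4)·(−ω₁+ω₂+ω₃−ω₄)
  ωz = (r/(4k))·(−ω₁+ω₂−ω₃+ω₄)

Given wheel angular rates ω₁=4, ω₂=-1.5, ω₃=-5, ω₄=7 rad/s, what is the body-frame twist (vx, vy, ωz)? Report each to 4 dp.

(0.1125, -0.4375, 0.8125)

k = lx + ly = 0.12 + 0.08 = 0.2000
ω₁+ω₂+ω₃+ω₄ = 4.5000  →  vx = (0.1/4)·4.5000 = 0.1125
−ω₁+ω₂+ω₃−ω₄ = -17.5000  →  vy = (0.1/4)·-17.5000 = -0.4375
−ω₁+ω₂−ω₃+ω₄ = 6.5000  →  ωz = (0.1/0.8000)·6.5000 = 0.8125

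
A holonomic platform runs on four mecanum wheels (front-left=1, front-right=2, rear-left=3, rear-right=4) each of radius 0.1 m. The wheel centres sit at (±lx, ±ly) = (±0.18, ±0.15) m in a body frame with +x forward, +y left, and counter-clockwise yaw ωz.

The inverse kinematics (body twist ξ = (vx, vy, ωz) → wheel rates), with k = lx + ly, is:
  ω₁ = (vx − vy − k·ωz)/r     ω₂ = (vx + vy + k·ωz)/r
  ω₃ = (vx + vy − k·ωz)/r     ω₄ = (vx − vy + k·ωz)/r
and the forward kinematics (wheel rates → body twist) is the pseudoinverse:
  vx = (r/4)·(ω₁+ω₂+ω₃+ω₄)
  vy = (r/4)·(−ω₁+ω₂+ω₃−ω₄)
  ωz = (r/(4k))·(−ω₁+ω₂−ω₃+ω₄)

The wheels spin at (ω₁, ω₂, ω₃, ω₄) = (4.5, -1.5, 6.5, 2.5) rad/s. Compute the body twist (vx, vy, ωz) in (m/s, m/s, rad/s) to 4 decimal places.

k = lx + ly = 0.18 + 0.15 = 0.3300
ω₁+ω₂+ω₃+ω₄ = 12.0000  →  vx = (0.1/4)·12.0000 = 0.3000
−ω₁+ω₂+ω₃−ω₄ = -2.0000  →  vy = (0.1/4)·-2.0000 = -0.0500
−ω₁+ω₂−ω₃+ω₄ = -10.0000  →  ωz = (0.1/1.3200)·-10.0000 = -0.7576

(0.3000, -0.0500, -0.7576)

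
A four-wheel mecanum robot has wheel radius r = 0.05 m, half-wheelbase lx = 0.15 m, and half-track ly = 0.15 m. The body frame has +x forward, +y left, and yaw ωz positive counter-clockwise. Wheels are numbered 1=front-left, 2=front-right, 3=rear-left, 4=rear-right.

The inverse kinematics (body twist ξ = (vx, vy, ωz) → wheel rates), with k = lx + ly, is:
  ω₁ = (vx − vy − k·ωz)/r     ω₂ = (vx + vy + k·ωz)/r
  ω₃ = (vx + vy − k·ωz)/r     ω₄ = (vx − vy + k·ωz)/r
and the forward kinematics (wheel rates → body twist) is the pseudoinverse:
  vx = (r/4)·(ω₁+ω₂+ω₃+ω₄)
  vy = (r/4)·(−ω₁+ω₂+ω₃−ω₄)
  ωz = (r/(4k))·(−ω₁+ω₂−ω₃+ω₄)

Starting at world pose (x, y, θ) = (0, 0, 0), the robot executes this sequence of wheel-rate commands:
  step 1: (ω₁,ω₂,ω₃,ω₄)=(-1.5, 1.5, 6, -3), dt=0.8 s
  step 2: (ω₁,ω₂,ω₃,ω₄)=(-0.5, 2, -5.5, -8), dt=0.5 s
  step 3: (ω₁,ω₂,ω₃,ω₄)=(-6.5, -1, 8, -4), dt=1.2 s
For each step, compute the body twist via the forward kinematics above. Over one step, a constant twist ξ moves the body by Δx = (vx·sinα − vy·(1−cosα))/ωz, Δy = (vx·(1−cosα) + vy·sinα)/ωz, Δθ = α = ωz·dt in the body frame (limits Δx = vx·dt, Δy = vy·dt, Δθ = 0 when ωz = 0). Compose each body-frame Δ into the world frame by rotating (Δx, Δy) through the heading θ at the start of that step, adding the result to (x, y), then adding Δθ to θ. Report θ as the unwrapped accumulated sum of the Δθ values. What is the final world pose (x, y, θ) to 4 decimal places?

(0.0183, 0.4246, -0.5250)

step 1: ξ=(vx,vy,ωz)=(0.0375, 0.1500, -0.2500), dt=0.8 → body Δ=(0.0418, 0.1162, -0.2000) → world pose (0.0418, 0.1162, -0.2000)
step 2: ξ=(vx,vy,ωz)=(-0.1500, 0.0625, 0.0000), dt=0.5 → body Δ=(-0.0750, 0.0312, 0.0000) → world pose (-0.0255, 0.1617, -0.2000)
step 3: ξ=(vx,vy,ωz)=(-0.0437, 0.2188, -0.2708), dt=1.2 → body Δ=(-0.0093, 0.2664, -0.3250) → world pose (0.0183, 0.4246, -0.5250)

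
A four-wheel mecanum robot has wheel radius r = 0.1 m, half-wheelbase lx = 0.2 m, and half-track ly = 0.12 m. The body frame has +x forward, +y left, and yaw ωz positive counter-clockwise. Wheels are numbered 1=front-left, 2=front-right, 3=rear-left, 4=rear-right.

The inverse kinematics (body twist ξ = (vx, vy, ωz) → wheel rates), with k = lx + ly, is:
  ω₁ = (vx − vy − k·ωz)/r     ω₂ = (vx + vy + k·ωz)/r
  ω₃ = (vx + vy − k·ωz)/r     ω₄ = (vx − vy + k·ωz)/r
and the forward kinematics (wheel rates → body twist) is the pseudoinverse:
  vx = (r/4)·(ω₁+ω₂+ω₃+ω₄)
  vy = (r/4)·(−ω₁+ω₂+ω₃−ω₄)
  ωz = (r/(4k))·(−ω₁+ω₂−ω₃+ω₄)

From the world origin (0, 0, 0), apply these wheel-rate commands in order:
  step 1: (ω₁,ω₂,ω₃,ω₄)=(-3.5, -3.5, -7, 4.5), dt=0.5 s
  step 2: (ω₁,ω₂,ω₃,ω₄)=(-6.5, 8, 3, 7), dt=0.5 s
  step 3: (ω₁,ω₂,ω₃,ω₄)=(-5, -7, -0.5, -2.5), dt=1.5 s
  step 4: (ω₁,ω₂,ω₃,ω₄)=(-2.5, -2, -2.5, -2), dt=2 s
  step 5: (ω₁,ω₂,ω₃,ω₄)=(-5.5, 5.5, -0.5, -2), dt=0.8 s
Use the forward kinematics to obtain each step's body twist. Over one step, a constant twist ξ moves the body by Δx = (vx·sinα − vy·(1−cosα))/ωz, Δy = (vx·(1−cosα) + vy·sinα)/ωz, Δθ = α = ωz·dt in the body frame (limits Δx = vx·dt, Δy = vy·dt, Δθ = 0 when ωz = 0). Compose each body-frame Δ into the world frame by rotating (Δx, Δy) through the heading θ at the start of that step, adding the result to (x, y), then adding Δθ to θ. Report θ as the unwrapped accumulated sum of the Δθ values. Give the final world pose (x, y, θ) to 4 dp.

(-0.9736, -0.6865, 1.4531)

step 1: ξ=(vx,vy,ωz)=(-0.2375, -0.2875, 0.8984), dt=0.5 → body Δ=(-0.0830, -0.1652, 0.4492) → world pose (-0.0830, -0.1652, 0.4492)
step 2: ξ=(vx,vy,ωz)=(0.2875, 0.2625, 1.4453), dt=0.5 → body Δ=(0.0862, 0.1698, 0.7227) → world pose (-0.0792, 0.0252, 1.1719)
step 3: ξ=(vx,vy,ωz)=(-0.3750, 0.0000, -0.3125), dt=1.5 → body Δ=(-0.5421, 0.1294, -0.4688) → world pose (-0.4090, -0.4241, 0.7031)
step 4: ξ=(vx,vy,ωz)=(-0.2250, 0.0000, 0.0781), dt=2.0 → body Δ=(-0.4482, -0.0351, 0.1562) → world pose (-0.7282, -0.7406, 0.8594)
step 5: ξ=(vx,vy,ωz)=(-0.0625, 0.3125, 0.7422), dt=0.8 → body Δ=(-0.1192, 0.2212, 0.5938) → world pose (-0.9736, -0.6865, 1.4531)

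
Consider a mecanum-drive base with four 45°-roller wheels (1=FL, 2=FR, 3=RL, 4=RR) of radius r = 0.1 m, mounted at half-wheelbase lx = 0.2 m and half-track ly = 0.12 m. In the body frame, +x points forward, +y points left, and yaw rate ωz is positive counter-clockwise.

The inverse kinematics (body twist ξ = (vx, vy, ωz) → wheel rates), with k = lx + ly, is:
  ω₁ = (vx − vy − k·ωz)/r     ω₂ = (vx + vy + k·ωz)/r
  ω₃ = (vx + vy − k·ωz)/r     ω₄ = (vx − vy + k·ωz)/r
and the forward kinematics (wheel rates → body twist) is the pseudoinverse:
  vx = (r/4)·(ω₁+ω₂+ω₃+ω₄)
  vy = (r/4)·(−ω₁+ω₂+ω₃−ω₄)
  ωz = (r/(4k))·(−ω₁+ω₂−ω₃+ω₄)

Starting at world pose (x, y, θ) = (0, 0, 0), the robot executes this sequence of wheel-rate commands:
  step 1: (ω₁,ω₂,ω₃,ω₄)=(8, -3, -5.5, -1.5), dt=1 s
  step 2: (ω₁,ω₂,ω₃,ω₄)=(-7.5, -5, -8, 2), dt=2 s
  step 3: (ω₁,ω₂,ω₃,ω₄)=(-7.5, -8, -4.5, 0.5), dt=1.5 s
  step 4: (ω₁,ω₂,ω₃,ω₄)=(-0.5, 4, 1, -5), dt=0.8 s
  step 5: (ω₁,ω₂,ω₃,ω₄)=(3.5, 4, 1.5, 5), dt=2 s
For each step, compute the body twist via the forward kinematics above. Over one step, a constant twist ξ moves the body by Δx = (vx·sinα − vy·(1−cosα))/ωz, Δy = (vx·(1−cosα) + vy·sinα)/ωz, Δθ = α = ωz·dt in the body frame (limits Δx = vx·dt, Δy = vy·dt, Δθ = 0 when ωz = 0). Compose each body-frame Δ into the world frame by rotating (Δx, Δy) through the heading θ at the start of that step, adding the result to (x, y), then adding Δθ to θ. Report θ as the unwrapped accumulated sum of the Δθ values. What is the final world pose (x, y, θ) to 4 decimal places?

step 1: ξ=(vx,vy,ωz)=(-0.0500, -0.3750, -0.5469), dt=1.0 → body Δ=(-0.1476, -0.3433, -0.5469) → world pose (-0.1476, -0.3433, -0.5469)
step 2: ξ=(vx,vy,ωz)=(-0.4625, -0.1875, 0.9766), dt=2.0 → body Δ=(-0.1758, -0.8284, 1.9531) → world pose (-0.7285, -0.9595, 1.4062)
step 3: ξ=(vx,vy,ωz)=(-0.4875, -0.1375, 0.3516), dt=1.5 → body Δ=(-0.6447, -0.3852, 0.5273) → world pose (-0.4541, -1.6585, 1.9336)
step 4: ξ=(vx,vy,ωz)=(-0.0125, 0.2625, -0.1172), dt=0.8 → body Δ=(-0.0001, 0.2102, -0.0938) → world pose (-0.6505, -1.7333, 1.8398)
step 5: ξ=(vx,vy,ωz)=(0.3500, -0.0750, 0.3125), dt=2.0 → body Δ=(0.7007, 0.0713, 0.6250) → world pose (-0.9055, -1.0767, 2.4648)

(-0.9055, -1.0767, 2.4648)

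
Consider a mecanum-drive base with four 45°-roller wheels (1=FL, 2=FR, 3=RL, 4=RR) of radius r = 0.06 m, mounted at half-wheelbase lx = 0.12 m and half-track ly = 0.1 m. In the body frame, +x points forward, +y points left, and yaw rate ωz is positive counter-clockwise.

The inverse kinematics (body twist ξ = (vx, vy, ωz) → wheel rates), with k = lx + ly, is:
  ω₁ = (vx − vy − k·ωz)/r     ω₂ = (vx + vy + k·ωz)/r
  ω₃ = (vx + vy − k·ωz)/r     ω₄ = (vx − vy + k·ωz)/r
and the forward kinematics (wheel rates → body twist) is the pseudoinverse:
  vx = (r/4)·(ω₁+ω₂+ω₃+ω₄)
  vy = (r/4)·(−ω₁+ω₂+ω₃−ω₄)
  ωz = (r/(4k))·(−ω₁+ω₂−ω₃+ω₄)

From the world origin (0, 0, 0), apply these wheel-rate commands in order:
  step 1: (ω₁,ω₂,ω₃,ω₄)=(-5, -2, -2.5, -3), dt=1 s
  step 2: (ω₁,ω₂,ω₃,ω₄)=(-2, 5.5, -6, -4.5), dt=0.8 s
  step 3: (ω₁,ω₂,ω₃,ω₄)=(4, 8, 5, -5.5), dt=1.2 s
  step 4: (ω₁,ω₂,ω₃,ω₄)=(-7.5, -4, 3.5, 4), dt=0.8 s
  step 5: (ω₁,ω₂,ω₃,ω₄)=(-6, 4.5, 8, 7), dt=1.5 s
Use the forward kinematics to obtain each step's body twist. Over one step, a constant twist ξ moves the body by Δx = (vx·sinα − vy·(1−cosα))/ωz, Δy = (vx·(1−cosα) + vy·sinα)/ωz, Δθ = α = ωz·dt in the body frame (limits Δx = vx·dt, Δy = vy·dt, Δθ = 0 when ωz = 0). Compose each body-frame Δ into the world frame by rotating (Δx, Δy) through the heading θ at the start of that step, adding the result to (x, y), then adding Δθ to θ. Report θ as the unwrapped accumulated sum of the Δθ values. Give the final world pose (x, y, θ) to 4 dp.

(-0.2494, 0.7916, 1.3193)

step 1: ξ=(vx,vy,ωz)=(-0.1875, 0.0525, 0.1705), dt=1.0 → body Δ=(-0.1911, 0.0363, 0.1705) → world pose (-0.1911, 0.0363, 0.1705)
step 2: ξ=(vx,vy,ωz)=(-0.1050, 0.0900, 0.6136), dt=0.8 → body Δ=(-0.0980, 0.0489, 0.4909) → world pose (-0.2959, 0.0679, 0.6614)
step 3: ξ=(vx,vy,ωz)=(0.1725, 0.2175, -0.4432), dt=1.2 → body Δ=(0.2652, 0.1951, -0.5318) → world pose (-0.2065, 0.3847, 0.1295)
step 4: ξ=(vx,vy,ωz)=(-0.0600, 0.0450, 0.2727), dt=0.8 → body Δ=(-0.0515, 0.0305, 0.2182) → world pose (-0.2615, 0.4083, 0.3477)
step 5: ξ=(vx,vy,ωz)=(0.2025, 0.1725, 0.6477), dt=1.5 → body Δ=(0.1420, 0.3562, 0.9716) → world pose (-0.2494, 0.7916, 1.3193)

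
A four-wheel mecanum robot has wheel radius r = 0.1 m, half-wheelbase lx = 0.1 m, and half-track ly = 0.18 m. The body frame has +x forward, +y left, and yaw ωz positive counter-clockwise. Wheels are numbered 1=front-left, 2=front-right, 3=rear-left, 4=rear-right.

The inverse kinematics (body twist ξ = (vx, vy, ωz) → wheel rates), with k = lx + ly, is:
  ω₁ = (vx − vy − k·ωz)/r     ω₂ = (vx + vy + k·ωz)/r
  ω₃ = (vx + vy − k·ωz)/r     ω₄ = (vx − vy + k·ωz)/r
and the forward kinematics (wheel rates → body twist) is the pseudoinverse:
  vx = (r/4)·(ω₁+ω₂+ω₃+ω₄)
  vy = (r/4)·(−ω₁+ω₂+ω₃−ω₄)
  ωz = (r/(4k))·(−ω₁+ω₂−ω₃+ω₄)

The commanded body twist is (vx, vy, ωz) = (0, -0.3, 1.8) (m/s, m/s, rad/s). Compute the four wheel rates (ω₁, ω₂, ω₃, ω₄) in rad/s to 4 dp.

(-2.0400, 2.0400, -8.0400, 8.0400)

k = lx + ly = 0.1 + 0.18 = 0.2800;  k·ωz = 0.2800·1.8 = 0.5040
ω₁ (FL) = (vx − vy − k·ωz)/r = -0.2040/0.1 = -2.0400
ω₂ (FR) = (vx + vy + k·ωz)/r = 0.2040/0.1 = 2.0400
ω₃ (RL) = (vx + vy − k·ωz)/r = -0.8040/0.1 = -8.0400
ω₄ (RR) = (vx − vy + k·ωz)/r = 0.8040/0.1 = 8.0400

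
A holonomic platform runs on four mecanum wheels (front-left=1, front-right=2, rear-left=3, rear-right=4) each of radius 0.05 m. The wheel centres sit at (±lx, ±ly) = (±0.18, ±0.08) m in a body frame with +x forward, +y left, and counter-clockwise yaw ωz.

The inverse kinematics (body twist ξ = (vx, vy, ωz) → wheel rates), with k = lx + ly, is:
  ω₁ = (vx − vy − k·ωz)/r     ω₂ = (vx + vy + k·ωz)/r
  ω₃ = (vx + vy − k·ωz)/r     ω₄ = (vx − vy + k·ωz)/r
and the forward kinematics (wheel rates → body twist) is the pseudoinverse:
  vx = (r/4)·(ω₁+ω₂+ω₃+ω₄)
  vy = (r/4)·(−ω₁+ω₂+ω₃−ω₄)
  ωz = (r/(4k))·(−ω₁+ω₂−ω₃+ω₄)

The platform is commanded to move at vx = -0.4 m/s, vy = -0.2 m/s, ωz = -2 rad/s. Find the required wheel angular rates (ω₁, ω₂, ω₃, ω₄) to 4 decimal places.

k = lx + ly = 0.18 + 0.08 = 0.2600;  k·ωz = 0.2600·-2 = -0.5200
ω₁ (FL) = (vx − vy − k·ωz)/r = 0.3200/0.05 = 6.4000
ω₂ (FR) = (vx + vy + k·ωz)/r = -1.1200/0.05 = -22.4000
ω₃ (RL) = (vx + vy − k·ωz)/r = -0.0800/0.05 = -1.6000
ω₄ (RR) = (vx − vy + k·ωz)/r = -0.7200/0.05 = -14.4000

(6.4000, -22.4000, -1.6000, -14.4000)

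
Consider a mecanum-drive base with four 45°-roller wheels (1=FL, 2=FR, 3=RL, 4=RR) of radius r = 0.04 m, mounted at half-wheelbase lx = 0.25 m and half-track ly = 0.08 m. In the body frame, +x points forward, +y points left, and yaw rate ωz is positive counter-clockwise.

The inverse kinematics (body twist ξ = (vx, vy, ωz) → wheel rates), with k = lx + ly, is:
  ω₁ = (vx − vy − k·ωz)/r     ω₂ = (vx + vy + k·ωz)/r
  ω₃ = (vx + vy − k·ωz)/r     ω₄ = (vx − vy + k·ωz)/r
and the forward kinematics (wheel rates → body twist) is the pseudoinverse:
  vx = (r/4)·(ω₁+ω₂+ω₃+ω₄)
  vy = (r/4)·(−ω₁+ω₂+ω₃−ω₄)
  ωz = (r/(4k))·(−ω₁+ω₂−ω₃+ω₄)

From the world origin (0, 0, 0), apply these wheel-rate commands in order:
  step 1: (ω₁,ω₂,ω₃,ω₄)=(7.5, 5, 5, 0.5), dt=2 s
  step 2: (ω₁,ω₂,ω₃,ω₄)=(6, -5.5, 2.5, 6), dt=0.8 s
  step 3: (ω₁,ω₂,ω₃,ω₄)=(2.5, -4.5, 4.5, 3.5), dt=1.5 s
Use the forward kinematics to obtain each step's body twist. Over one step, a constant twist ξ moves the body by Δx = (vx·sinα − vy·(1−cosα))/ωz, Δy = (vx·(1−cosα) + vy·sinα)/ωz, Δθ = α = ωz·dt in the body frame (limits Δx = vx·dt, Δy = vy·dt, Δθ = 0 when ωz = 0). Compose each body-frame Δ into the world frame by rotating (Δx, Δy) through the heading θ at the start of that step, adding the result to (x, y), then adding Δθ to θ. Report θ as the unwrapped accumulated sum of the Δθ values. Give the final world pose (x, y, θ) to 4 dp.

step 1: ξ=(vx,vy,ωz)=(0.1800, 0.0200, -0.2121), dt=2.0 → body Δ=(0.3577, -0.0364, -0.4242) → world pose (0.3577, -0.0364, -0.4242)
step 2: ξ=(vx,vy,ωz)=(0.0900, -0.1500, -0.2424), dt=0.8 → body Δ=(0.0599, -0.1262, -0.1939) → world pose (0.3603, -0.1761, -0.6182)
step 3: ξ=(vx,vy,ωz)=(0.0600, -0.0600, -0.2424), dt=1.5 → body Δ=(0.0718, -0.1042, -0.3636) → world pose (0.3585, -0.3027, -0.9818)

(0.3585, -0.3027, -0.9818)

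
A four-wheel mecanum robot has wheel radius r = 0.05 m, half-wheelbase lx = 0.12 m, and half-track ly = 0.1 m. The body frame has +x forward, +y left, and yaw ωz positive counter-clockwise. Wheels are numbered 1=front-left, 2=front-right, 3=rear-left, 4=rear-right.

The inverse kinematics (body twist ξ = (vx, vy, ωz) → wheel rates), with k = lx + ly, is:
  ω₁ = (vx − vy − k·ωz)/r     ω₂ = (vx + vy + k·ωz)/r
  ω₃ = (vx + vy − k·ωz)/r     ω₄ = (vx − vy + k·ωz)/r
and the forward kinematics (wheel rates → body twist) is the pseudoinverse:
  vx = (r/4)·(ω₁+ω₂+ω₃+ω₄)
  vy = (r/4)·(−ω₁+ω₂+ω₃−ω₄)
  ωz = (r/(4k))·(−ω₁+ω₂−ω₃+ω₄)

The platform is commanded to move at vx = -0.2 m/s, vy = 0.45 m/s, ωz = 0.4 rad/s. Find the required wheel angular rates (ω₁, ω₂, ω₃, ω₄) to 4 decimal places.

(-14.7600, 6.7600, 3.2400, -11.2400)

k = lx + ly = 0.12 + 0.1 = 0.2200;  k·ωz = 0.2200·0.4 = 0.0880
ω₁ (FL) = (vx − vy − k·ωz)/r = -0.7380/0.05 = -14.7600
ω₂ (FR) = (vx + vy + k·ωz)/r = 0.3380/0.05 = 6.7600
ω₃ (RL) = (vx + vy − k·ωz)/r = 0.1620/0.05 = 3.2400
ω₄ (RR) = (vx − vy + k·ωz)/r = -0.5620/0.05 = -11.2400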